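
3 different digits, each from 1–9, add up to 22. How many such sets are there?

3 distinct digits from 1–9 sum between 6 and 24.
Enumerating: {5,8,9}, {6,7,9}.

2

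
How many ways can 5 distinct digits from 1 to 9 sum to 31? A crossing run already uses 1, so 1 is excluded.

4

5 distinct digits from 1–9 sum between 15 and 35.
Dropping sets that contain 1.
Enumerating: {2,5,7,8,9}, {3,4,7,8,9}, {3,5,6,8,9}, {4,5,6,7,9}.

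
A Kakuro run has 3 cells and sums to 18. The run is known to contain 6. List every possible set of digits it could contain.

3 distinct digits from 1–9 sum between 6 and 24.
Keeping only sets containing 6.

{3,6,9}; {4,6,8}; {5,6,7}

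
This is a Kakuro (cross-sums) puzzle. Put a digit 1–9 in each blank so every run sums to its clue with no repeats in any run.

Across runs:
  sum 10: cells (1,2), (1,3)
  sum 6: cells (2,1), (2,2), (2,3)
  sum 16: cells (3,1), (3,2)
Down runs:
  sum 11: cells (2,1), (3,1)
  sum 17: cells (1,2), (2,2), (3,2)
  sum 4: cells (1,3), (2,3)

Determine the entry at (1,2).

6 in 3 cells must be {1,2,3}; 16 in 2 cells must be {7,9}; 4 in 2 cells must be {1,3}.
Nothing is forced directly, so branch on (3,1), whose candidates are 7 or 9. If (3,1) = 7: then (2,1) would have to be in {1,2,3} for the 6 across but in {4} for the 11 down — contradiction. So (3,1) = 9.
(2,1) = 11 − 9 = 2 completes the 11 down.
(3,2) = 16 − 9 = 7 completes the 16 across.
(2,2) = 1: the only remaining digit allowed by both the 6 across and the 17 down.
(2,3) = 6 − 3 = 3 completes the 6 across.
(1,2) = 17 − 8 = 9 completes the 17 down.
(1,3) = 10 − 9 = 1 completes the 10 across.

9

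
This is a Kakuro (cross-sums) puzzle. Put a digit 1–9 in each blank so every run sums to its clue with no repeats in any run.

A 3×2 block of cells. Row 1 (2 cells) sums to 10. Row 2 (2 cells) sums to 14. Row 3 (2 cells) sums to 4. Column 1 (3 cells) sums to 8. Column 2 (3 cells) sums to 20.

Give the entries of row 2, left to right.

4 in 2 cells must be {1,3}.
The 14 across and the 8 down share only 5, so (2,1) = 5.
(2,2) = 14 − 5 = 9 completes the 14 across.
Given what's placed, (3,1) must be 1 to fit the 4 across and 8 down.
(3,2) = 4 − 1 = 3 completes the 4 across.
(1,1) = 8 − 6 = 2 completes the 8 down.
(1,2) = 10 − 2 = 8 completes the 10 across.

5 9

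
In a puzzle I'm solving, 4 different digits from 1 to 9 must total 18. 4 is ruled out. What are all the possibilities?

{1,2,6,9}; {1,2,7,8}; {1,3,5,9}; {1,3,6,8}; {2,3,5,8}; {2,3,6,7}

4 distinct digits from 1–9 sum between 10 and 30.
Dropping sets that contain 4.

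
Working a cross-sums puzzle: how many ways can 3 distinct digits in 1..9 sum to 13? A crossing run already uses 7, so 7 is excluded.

5

3 distinct digits from 1–9 sum between 6 and 24.
Dropping sets that contain 7.
Enumerating: {1,3,9}, {1,4,8}, {2,3,8}, {2,5,6}, {3,4,6}.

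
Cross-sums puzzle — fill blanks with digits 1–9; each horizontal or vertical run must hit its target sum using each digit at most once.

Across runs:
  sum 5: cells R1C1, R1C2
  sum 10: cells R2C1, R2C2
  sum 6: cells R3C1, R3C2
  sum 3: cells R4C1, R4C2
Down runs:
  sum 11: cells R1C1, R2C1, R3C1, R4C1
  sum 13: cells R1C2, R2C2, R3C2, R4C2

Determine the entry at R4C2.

2

3 in 2 cells must be {1,2}; 11 in 4 cells must be {1,2,3,5}.
Nothing is forced directly, so branch on R2C1, whose candidates are 1 or 2 or 3. If R2C1 = 1: then R2C2 would have to be in {9} for the 10 across but in {1,2,3,4,5,6,7} for the 13 down — contradiction. If R2C1 = 2: then R2C2 would have to be in {8} for the 10 across but in {1,2,3,4,5,6,7} for the 13 down — contradiction. So R2C1 = 3.
R2C2 = 10 − 3 = 7 completes the 10 across.
Nothing is forced directly, so branch on R1C1, whose candidates are 1 or 2. If R1C1 = 1: then R1C2 would have to be in {4} for the 5 across but in {1,2,3} for the 13 down — contradiction. So R1C1 = 2.
R1C2 = 5 − 2 = 3 completes the 5 across.
R4C1 = 1: the only remaining digit allowed by both the 3 across and the 11 down.
R4C2 = 3 − 1 = 2 completes the 3 across.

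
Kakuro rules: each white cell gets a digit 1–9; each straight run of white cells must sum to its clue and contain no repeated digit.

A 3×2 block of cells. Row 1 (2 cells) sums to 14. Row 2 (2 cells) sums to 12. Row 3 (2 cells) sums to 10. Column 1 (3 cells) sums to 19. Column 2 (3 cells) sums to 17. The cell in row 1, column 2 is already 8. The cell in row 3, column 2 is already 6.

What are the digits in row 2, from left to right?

9 3

(1,1) = 14 − 8 = 6 completes the 14 across.
(2,2) = 17 − 14 = 3 completes the 17 down.
(3,1) = 10 − 6 = 4 completes the 10 across.
(2,1) = 12 − 3 = 9 completes the 12 across.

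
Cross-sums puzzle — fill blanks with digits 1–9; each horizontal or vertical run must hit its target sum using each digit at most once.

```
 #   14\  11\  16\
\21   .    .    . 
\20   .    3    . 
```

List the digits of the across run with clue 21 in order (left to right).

16 in 2 cells must be {7,9}.
R1C2 = 11 − 3 = 8 completes the 11 down.
Given what's placed, R2C3 must be 9 to fit the 20 across and 16 down.
R1C3 = 16 − 9 = 7 completes the 16 down.
R2C1 = 20 − 12 = 8 completes the 20 across.
R1C1 = 21 − 15 = 6 completes the 21 across.

6, 8, 7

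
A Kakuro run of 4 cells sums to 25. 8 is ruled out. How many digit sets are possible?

4 distinct digits from 1–9 sum between 10 and 30.
Dropping sets that contain 8.
Enumerating: {3,6,7,9}, {4,5,7,9}.

2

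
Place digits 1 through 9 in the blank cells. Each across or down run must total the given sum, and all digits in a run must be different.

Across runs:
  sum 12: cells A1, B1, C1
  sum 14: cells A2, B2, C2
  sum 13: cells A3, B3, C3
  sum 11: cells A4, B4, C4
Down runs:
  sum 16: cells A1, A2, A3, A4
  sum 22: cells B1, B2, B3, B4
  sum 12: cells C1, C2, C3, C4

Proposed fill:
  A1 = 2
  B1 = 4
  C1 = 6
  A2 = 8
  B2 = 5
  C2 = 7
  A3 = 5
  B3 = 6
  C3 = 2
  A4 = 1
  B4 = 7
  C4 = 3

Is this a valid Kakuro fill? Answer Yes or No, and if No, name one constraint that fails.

No — the across run A2–C2 sums to 20, not 14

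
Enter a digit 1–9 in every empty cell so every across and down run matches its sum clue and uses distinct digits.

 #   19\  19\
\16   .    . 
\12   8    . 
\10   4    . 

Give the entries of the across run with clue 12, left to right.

8, 4

16 in 2 cells must be {7,9}.
R1C1 = 19 − 12 = 7 completes the 19 down.
R1C2 = 16 − 7 = 9 completes the 16 across.
R2C2 = 12 − 8 = 4 completes the 12 across.
R3C2 = 10 − 4 = 6 completes the 10 across.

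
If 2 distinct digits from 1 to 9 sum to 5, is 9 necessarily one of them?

Counterexample: {1,4} sums to 5 without using 9.

No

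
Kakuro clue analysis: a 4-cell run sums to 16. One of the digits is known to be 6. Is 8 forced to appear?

No

Counterexample: {1,2,6,7} sums to 16 under that restriction without using 8.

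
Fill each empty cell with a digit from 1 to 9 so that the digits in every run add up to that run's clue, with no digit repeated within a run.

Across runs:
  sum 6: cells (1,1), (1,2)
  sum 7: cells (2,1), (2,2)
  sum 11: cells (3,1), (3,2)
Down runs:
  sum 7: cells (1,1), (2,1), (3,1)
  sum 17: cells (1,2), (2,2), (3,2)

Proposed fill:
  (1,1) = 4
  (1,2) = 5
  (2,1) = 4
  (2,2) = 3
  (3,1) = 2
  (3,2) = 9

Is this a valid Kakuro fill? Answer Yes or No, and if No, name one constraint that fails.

No — the across run (1,1)–(1,2) sums to 9, not 6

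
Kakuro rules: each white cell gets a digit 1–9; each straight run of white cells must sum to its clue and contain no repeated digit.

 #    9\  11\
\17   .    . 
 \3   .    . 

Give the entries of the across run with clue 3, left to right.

1, 2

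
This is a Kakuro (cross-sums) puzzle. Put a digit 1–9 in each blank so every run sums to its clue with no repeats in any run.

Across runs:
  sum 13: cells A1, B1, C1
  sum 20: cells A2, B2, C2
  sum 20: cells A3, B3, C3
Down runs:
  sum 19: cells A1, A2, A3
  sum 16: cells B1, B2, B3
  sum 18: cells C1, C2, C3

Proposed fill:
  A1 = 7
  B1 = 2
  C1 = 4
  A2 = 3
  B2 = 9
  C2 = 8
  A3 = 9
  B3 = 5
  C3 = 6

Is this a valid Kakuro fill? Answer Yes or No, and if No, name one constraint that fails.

Across: 7+2+4=13; 3+9+8=20; 9+5+6=20. Down: 7+3+9=19; 2+9+5=16; 4+8+6=18. No digit repeats within any run.

Yes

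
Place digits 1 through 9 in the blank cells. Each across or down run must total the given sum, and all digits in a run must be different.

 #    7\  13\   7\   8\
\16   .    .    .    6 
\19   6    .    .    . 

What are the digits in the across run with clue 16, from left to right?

1 5 4 6

R1C1 = 7 − 6 = 1 completes the 7 down.
R2C4 = 8 − 6 = 2 completes the 8 down.
No cell is forced outright now. R2C3 can only be 3 or 4 (the digits allowed by both its 19 across and its 7 down). If R2C3 = 4: then R1C3 would have to be in {2,4,5,7} for the 16 across but in {3} for the 7 down — contradiction. So R2C3 = 3.
R1C3 = 7 − 3 = 4 completes the 7 down.
R2C2 = 19 − 11 = 8 completes the 19 across.
R1C2 = 16 − 11 = 5 completes the 16 across.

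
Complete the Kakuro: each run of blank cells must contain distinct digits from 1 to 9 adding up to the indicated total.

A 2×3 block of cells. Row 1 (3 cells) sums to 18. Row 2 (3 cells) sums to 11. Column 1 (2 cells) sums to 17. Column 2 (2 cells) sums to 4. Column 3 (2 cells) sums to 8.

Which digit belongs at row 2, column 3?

2

17 in 2 cells must be {8,9}; 4 in 2 cells must be {1,3}.
The 11 across and the 17 down share only 8, so (2,1) = 8.
Given what's placed, (2,2) must be 1 to fit the 11 across and 4 down.
(2,3) = 11 − 9 = 2 completes the 11 across.
(1,1) = 17 − 8 = 9 completes the 17 down.
(1,2) = 4 − 1 = 3 completes the 4 down.
(1,3) = 18 − 12 = 6 completes the 18 across.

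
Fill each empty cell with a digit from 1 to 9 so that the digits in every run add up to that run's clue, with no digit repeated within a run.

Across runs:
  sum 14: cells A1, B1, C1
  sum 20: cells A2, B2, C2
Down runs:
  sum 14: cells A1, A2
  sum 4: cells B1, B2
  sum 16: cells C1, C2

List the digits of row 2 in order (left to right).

4 in 2 cells must be {1,3}; 16 in 2 cells must be {7,9}.
The 20 across and the 4 down share only 3, so B2 = 3.
Given what's placed, C2 must be 9 to fit the 20 across and 16 down.
B1 = 4 − 3 = 1 completes the 4 down.
C1 = 16 − 9 = 7 completes the 16 down.
A2 = 20 − 12 = 8 completes the 20 across.
A1 = 14 − 8 = 6 completes the 14 across.

8 3 9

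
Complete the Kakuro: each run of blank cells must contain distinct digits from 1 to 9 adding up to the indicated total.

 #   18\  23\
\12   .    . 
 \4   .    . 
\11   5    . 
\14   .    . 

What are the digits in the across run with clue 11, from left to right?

5 6

4 in 2 cells must be {1,3}.
R3C2 = 11 − 5 = 6 completes the 11 across.
Nothing is forced directly, so branch on R2C1, whose candidates are 1 or 3. If R2C1 = 3: that forces R2C2 = 1, R4C2 = 9, R1C2 = 7, after which R4C1 would have to be in {5} for the 14 across but in {1,2,4,6,8,9} for the 18 down — contradiction. So R2C1 = 1.
R2C2 = 4 − 1 = 3 completes the 4 across.
Nothing is forced directly, so branch on R1C2, whose candidates are 5 or 9. If R1C2 = 5: then R1C1 would have to be in {7} for the 12 across but in {3,4,8,9} for the 18 down — contradiction. So R1C2 = 9.
R1C1 = 12 − 9 = 3 completes the 12 across.
R4C1 = 18 − 9 = 9 completes the 18 down.
R4C2 = 14 − 9 = 5 completes the 14 across.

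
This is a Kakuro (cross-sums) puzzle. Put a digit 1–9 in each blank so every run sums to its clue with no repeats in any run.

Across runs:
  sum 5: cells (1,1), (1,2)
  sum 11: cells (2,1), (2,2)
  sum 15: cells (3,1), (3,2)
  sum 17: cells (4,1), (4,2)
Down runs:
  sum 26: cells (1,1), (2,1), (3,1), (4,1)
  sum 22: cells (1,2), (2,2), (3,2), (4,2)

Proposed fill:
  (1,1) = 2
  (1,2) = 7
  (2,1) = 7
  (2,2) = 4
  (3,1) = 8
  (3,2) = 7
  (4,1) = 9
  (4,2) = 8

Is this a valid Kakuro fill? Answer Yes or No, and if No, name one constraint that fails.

No — the across run (1,1)–(1,2) sums to 9, not 5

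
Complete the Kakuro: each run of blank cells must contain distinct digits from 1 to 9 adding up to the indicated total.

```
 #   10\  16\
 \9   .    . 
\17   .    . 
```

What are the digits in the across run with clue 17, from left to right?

8, 9

17 in 2 cells must be {8,9}; 16 in 2 cells must be {7,9}.
The 9 across and the 16 down share only 7, so R1C2 = 7.
R2C2 = 16 − 7 = 9 completes the 16 down.
R1C1 = 9 − 7 = 2 completes the 9 across.
R2C1 = 17 − 9 = 8 completes the 17 across.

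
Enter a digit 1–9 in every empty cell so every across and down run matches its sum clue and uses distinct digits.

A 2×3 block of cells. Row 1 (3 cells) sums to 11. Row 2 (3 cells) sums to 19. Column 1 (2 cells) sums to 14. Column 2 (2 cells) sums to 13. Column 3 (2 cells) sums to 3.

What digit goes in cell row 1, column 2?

4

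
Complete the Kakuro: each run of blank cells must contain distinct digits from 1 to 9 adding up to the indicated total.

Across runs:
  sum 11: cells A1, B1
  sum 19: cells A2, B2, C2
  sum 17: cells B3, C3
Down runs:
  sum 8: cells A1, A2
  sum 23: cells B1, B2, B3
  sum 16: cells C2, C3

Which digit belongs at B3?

8

17 in 2 cells must be {8,9}; 23 in 3 cells must be {6,8,9}; 16 in 2 cells must be {7,9}.
The 17 across and the 16 down share only 9, so C3 = 9.
C2 = 16 − 9 = 7 completes the 16 down.
B3 = 17 − 9 = 8 completes the 17 across.
A2 = 3: the only remaining digit allowed by both the 19 across and the 8 down.
B2 = 19 − 10 = 9 completes the 19 across.
A1 = 8 − 3 = 5 completes the 8 down.
B1 = 11 − 5 = 6 completes the 11 across.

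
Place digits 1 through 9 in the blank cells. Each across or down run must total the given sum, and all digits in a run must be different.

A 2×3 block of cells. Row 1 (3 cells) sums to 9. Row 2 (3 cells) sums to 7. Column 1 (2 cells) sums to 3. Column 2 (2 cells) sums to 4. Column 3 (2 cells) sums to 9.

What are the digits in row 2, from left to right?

2 1 4

7 in 3 cells must be {1,2,4}; 3 in 2 cells must be {1,2}; 4 in 2 cells must be {1,3}.
The 7 across and the 4 down share only 1, so (2,2) = 1.
(1,2) = 4 − 1 = 3 completes the 4 down.
Given what's placed, (2,1) must be 2 to fit the 7 across and 3 down.
(2,3) = 7 − 3 = 4 completes the 7 across.
(1,1) = 3 − 2 = 1 completes the 3 down.
(1,3) = 9 − 4 = 5 completes the 9 across.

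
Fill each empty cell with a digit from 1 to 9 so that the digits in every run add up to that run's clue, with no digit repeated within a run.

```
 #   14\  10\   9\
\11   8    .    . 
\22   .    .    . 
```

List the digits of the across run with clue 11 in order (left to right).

8, 1, 2

R2C1 = 14 − 8 = 6 completes the 14 down.
R2C3 = 7: the only remaining digit allowed by both the 22 across and the 9 down.
R1C3 = 9 − 7 = 2 completes the 9 down.
R2C2 = 22 − 13 = 9 completes the 22 across.
R1C2 = 11 − 10 = 1 completes the 11 across.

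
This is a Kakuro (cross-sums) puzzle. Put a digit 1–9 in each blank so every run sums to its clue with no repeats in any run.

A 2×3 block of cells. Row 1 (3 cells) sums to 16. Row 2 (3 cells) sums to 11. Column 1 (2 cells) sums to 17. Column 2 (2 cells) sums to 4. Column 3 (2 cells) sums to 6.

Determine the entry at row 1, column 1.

17 in 2 cells must be {8,9}; 4 in 2 cells must be {1,3}.
The 11 across and the 17 down share only 8, so (2,1) = 8.
Given what's placed, (2,2) must be 1 to fit the 11 across and 4 down.
(2,3) = 11 − 9 = 2 completes the 11 across.
(1,1) = 17 − 8 = 9 completes the 17 down.
(1,2) = 4 − 1 = 3 completes the 4 down.
(1,3) = 16 − 12 = 4 completes the 16 across.

9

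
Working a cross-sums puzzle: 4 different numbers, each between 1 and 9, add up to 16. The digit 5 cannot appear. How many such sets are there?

4 distinct digits from 1–9 sum between 10 and 30.
Dropping sets that contain 5.
Enumerating: {1,2,4,9}, {1,2,6,7}, {1,3,4,8}, {2,3,4,7}.

4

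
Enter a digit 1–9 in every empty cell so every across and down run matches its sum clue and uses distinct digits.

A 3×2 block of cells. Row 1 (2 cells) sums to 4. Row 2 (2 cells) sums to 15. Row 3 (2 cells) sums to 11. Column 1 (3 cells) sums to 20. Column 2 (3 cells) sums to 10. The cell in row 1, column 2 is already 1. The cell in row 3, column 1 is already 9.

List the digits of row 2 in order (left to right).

4 in 2 cells must be {1,3}.
(1,1) = 4 − 1 = 3 completes the 4 across.
(2,1) = 20 − 12 = 8 completes the 20 down.
(2,2) = 15 − 8 = 7 completes the 15 across.
(3,2) = 11 − 9 = 2 completes the 11 across.

8 7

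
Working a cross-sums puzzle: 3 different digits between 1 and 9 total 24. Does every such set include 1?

No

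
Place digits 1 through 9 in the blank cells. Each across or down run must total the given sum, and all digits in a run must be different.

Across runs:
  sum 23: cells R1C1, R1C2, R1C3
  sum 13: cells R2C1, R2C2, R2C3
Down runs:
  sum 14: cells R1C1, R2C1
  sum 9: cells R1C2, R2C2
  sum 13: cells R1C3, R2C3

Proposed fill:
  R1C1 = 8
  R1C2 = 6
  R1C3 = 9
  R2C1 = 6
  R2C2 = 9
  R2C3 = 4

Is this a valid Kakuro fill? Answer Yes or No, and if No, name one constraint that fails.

No — the down run R1C2–R2C2 sums to 15, not 9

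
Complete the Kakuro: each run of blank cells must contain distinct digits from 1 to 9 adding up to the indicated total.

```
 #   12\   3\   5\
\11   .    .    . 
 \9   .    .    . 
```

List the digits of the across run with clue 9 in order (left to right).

4 2 3

3 in 2 cells must be {1,2}.
Nothing is forced directly, so branch on R2C1, whose candidates are 3 or 4 or 5. If R2C1 = 3: then R1C1 would have to be in {1,2,3,4,5,6,7,8} for the 11 across but in {9} for the 12 down — contradiction. If R2C1 = 5: that forces R1C1 = 7, R1C2 = 1, R1C3 = 3, after which R2C2 would have to be in {1,3} for the 9 across but in {2} for the 3 down — contradiction. So R2C1 = 4.
R1C1 = 12 − 4 = 8 completes the 12 down.
Given what's placed, R2C2 must be 2 to fit the 9 across and 3 down.
R2C3 = 9 − 6 = 3 completes the 9 across.
R1C2 = 3 − 2 = 1 completes the 3 down.
R1C3 = 11 − 9 = 2 completes the 11 across.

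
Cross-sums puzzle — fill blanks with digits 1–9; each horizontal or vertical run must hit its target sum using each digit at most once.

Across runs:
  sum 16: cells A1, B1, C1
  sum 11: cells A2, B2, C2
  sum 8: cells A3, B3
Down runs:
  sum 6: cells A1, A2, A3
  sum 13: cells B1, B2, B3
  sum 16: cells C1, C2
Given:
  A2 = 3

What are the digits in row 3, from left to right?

1, 7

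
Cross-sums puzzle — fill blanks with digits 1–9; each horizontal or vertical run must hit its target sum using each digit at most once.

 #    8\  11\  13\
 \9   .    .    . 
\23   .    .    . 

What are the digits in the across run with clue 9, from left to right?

2 3 4

23 in 3 cells must be {6,8,9}.
The 23 across and the 8 down share only 6, so R2C1 = 6.
R1C1 = 8 − 6 = 2 completes the 8 down.
Nothing is forced directly, so branch on R1C3, whose candidates are 4 or 6. If R1C3 = 6: then R1C2 would have to be in {1} for the 9 across but in {2,3,4,5,6,7,8,9} for the 11 down — contradiction. So R1C3 = 4.
R1C2 = 9 − 6 = 3 completes the 9 across.
R2C2 = 11 − 3 = 8 completes the 11 down.
R2C3 = 23 − 14 = 9 completes the 23 across.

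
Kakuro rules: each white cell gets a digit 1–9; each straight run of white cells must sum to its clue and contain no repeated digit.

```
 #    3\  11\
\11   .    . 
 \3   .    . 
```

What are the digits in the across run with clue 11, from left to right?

2 9

3 in 2 cells must be {1,2}.
The 11 across and the 3 down share only 2, so R1C1 = 2.
R1C2 = 11 − 2 = 9 completes the 11 across.
R2C1 = 3 − 2 = 1 completes the 3 down.
R2C2 = 3 − 1 = 2 completes the 3 across.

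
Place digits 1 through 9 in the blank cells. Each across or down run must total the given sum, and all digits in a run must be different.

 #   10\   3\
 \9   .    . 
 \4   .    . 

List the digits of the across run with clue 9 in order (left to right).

4 in 2 cells must be {1,3}; 3 in 2 cells must be {1,2}.
The 4 across and the 3 down share only 1, so R2C2 = 1.
R1C2 = 3 − 1 = 2 completes the 3 down.
R2C1 = 4 − 1 = 3 completes the 4 across.
R1C1 = 9 − 2 = 7 completes the 9 across.

7 2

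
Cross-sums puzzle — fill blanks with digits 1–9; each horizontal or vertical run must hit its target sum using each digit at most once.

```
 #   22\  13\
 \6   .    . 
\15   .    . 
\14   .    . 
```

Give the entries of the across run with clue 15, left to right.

8, 7

The 6 across and the 22 down share only 5, so R1C1 = 5.
R1C2 = 6 − 5 = 1 completes the 6 across.
Nothing is forced directly, so branch on R2C1, whose candidates are 8 or 9. If R2C1 = 9: then R2C2 would have to be in {6} for the 15 across but in {3,4,5,7,8,9} for the 13 down — contradiction. So R2C1 = 8.
R2C2 = 15 − 8 = 7 completes the 15 across.
R3C1 = 22 − 13 = 9 completes the 22 down.
R3C2 = 14 − 9 = 5 completes the 14 across.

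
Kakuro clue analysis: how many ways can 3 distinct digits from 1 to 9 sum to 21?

3

3 distinct digits from 1–9 sum between 6 and 24.
Enumerating: {4,8,9}, {5,7,9}, {6,7,8}.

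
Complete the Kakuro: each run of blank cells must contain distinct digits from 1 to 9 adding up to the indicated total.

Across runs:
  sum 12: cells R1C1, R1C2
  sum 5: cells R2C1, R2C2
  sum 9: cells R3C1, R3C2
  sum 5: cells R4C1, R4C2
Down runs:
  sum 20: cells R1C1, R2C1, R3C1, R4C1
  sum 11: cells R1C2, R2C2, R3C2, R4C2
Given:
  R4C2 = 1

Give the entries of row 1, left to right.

11 in 4 cells must be {1,2,3,5}.
R4C1 = 5 − 1 = 4 completes the 5 across.
Nothing is forced directly, so branch on R1C2, whose candidates are 3 or 5. If R1C2 = 3: that forces R1C1 = 9, R2C2 = 2, R3C2 = 5, after which R2C1 would have to be in {3} for the 5 across but in {1,2,5,6} for the 20 down — contradiction. So R1C2 = 5.
R1C1 = 12 − 5 = 7 completes the 12 across.
No cell is forced outright now. R2C1 can only be 1 or 3 (the digits allowed by both its 5 across and its 20 down). If R2C1 = 1: then R2C2 would have to be in {4} for the 5 across but in {2,3} for the 11 down — contradiction. So R2C1 = 3.
R2C2 = 5 − 3 = 2 completes the 5 across.
R3C1 = 20 − 14 = 6 completes the 20 down.
R3C2 = 9 − 6 = 3 completes the 9 across.

7 5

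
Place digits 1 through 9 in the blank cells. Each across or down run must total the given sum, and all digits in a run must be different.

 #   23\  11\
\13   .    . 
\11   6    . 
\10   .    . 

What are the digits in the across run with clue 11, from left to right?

23 in 3 cells must be {6,8,9}.
R2C2 = 11 − 6 = 5 completes the 11 across.
Given what's placed, R1C2 must be 4 to fit the 13 across and 11 down.
R3C2 = 11 − 9 = 2 completes the 11 down.
R1C1 = 13 − 4 = 9 completes the 13 across.
R3C1 = 10 − 2 = 8 completes the 10 across.

6, 5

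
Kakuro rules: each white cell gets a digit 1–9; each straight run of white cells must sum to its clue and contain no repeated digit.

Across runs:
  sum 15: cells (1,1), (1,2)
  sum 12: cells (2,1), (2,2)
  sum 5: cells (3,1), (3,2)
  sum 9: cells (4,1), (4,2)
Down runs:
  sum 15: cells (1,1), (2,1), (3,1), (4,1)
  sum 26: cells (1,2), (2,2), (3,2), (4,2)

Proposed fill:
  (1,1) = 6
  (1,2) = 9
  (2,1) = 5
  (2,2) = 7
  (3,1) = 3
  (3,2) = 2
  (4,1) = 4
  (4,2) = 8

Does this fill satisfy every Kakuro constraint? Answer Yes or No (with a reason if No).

No — the across run (4,1)–(4,2) sums to 12, not 9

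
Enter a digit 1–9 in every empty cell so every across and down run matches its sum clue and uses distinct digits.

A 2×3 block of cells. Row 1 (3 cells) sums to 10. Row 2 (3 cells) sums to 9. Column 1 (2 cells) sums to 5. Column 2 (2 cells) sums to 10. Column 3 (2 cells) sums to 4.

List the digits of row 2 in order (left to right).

2 4 3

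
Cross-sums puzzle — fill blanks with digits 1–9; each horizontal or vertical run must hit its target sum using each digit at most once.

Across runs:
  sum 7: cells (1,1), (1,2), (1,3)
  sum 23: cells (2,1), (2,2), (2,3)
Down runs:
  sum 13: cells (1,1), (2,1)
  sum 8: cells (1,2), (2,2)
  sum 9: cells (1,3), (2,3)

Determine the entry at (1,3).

1

7 in 3 cells must be {1,2,4}; 23 in 3 cells must be {6,8,9}.
The 7 across and the 13 down share only 4, so (1,1) = 4.
(2,1) = 13 − 4 = 9 completes the 13 down.
Given what's placed, (2,2) must be 6 to fit the 23 across and 8 down.
(2,3) = 23 − 15 = 8 completes the 23 across.
(1,2) = 8 − 6 = 2 completes the 8 down.
(1,3) = 7 − 6 = 1 completes the 7 across.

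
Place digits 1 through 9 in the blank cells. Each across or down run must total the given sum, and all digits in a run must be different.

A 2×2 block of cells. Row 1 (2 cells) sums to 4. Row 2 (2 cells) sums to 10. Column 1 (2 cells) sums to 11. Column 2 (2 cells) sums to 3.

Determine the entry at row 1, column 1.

3

4 in 2 cells must be {1,3}; 3 in 2 cells must be {1,2}.
The 4 across and the 11 down share only 3, so (1,1) = 3.
(1,2) = 4 − 3 = 1 completes the 4 across.
(2,1) = 11 − 3 = 8 completes the 11 down.
(2,2) = 10 − 8 = 2 completes the 10 across.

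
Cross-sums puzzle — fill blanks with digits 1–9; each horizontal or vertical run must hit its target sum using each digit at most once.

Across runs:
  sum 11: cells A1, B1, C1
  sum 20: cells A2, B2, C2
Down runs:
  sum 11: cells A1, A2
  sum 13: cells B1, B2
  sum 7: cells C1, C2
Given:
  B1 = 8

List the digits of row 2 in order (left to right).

9 5 6

A1 = 2: the only remaining digit allowed by both the 11 across and the 11 down.
C1 = 11 − 10 = 1 completes the 11 across.
A2 = 11 − 2 = 9 completes the 11 down.
B2 = 13 − 8 = 5 completes the 13 down.
C2 = 20 − 14 = 6 completes the 20 across.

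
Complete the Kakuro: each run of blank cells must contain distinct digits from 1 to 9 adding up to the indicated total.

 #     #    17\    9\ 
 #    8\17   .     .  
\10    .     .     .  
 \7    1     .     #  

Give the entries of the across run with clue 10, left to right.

17 in 2 cells must be {8,9}.
Intersecting the 17 across with the 9 down forces R1C3 = 8.
R2C1 = 8 − 1 = 7 completes the 8 down.
R2C3 = 9 − 8 = 1 completes the 9 down.
R3C2 = 7 − 1 = 6 completes the 7 across.
R1C2 = 17 − 8 = 9 completes the 17 across.
R2C2 = 10 − 8 = 2 completes the 10 across.

7 2 1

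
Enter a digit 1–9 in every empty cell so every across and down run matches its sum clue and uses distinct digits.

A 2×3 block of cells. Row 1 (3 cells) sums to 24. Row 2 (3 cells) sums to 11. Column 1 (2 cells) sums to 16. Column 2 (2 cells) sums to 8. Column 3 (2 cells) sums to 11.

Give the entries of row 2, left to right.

7 1 3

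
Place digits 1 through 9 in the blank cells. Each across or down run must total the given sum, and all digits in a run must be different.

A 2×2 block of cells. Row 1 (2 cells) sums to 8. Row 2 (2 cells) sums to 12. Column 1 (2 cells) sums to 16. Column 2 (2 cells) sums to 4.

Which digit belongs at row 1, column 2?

1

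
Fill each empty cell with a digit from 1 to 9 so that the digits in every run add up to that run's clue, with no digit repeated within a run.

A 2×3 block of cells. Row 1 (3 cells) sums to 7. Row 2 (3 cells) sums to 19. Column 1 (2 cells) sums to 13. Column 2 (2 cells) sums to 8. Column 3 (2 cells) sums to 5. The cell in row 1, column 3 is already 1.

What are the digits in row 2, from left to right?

7 in 3 cells must be {1,2,4}.
Given what's placed, (1,1) must be 4 to fit the 7 across and 13 down.
(1,2) = 7 − 5 = 2 completes the 7 across.
(2,1) = 13 − 4 = 9 completes the 13 down.
(2,2) = 8 − 2 = 6 completes the 8 down.
(2,3) = 19 − 15 = 4 completes the 19 across.

9 6 4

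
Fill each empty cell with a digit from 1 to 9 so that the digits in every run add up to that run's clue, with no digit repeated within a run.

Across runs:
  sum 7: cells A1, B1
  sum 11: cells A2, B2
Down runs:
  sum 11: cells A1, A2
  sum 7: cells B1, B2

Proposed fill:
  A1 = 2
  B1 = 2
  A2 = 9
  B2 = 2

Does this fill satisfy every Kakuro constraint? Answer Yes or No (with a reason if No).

No — the down run B1–B2 sums to 4, not 7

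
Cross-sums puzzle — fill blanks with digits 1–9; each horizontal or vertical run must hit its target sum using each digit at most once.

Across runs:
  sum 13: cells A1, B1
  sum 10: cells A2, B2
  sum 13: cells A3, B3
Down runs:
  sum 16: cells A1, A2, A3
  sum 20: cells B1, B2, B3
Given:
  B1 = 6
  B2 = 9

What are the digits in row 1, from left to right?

A1 = 13 − 6 = 7 completes the 13 across.
A2 = 10 − 9 = 1 completes the 10 across.
A3 = 16 − 8 = 8 completes the 16 down.
B3 = 13 − 8 = 5 completes the 13 across.

7 6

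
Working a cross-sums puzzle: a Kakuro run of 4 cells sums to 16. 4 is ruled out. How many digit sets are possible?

4

4 distinct digits from 1–9 sum between 10 and 30.
Dropping sets that contain 4.
Enumerating: {1,2,5,8}, {1,2,6,7}, {1,3,5,7}, {2,3,5,6}.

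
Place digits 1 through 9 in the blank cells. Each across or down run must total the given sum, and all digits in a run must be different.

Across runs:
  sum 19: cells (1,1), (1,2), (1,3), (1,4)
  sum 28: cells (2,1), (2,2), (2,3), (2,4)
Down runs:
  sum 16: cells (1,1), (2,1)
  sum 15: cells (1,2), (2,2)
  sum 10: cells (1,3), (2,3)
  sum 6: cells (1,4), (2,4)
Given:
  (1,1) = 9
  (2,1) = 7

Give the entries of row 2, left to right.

16 in 2 cells must be {7,9}.
(2,4) = 4: the only remaining digit allowed by both the 28 across and the 6 down.
(1,4) = 6 − 4 = 2 completes the 6 down.
Given what's placed, (1,2) must be 7 to fit the 19 across and 15 down.
(1,3) = 19 − 18 = 1 completes the 19 across.
(2,2) = 15 − 7 = 8 completes the 15 down.
(2,3) = 28 − 19 = 9 completes the 28 across.

7, 8, 9, 4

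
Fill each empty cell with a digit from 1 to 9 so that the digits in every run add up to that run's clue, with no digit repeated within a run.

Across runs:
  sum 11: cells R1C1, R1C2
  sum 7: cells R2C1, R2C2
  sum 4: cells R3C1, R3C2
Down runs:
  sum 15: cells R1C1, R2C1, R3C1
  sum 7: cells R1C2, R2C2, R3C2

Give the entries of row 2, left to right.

5, 2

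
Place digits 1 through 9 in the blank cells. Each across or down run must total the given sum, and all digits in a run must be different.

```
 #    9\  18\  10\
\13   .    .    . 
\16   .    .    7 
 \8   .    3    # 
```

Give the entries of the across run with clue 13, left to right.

R1C3 = 10 − 7 = 3 completes the 10 down.
R3C1 = 8 − 3 = 5 completes the 8 across.
R1C1 = 1: the only remaining digit allowed by both the 13 across and the 9 down.
R1C2 = 13 − 4 = 9 completes the 13 across.
R2C1 = 9 − 6 = 3 completes the 9 down.
R2C2 = 16 − 10 = 6 completes the 16 across.

1, 9, 3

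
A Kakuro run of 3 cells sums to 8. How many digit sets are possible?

3 distinct digits from 1–9 sum between 6 and 24.
Enumerating: {1,2,5}, {1,3,4}.

2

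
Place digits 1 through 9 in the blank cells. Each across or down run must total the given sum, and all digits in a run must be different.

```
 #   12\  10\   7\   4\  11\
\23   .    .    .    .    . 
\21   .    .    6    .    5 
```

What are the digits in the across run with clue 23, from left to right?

4 in 2 cells must be {1,3}.
R1C3 = 7 − 6 = 1 completes the 7 down.
R1C4 = 3: the only remaining digit allowed by both the 23 across and the 4 down.
R1C5 = 11 − 5 = 6 completes the 11 down.
Given what's placed, R2C1 must be 7 to fit the 21 across and 12 down.
R2C4 = 4 − 3 = 1 completes the 4 down.
R1C1 = 12 − 7 = 5 completes the 12 down.
R1C2 = 23 − 15 = 8 completes the 23 across.

5, 8, 1, 3, 6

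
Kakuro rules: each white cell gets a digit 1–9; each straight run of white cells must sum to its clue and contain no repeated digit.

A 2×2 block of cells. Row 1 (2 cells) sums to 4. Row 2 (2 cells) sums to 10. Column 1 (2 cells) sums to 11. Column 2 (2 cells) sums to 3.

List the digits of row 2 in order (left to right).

4 in 2 cells must be {1,3}; 3 in 2 cells must be {1,2}.
The 4 across and the 11 down share only 3, so (1,1) = 3.
(1,2) = 4 − 3 = 1 completes the 4 across.
(2,1) = 11 − 3 = 8 completes the 11 down.
(2,2) = 10 − 8 = 2 completes the 10 across.

8 2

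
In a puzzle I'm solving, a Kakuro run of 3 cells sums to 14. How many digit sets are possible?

8

3 distinct digits from 1–9 sum between 6 and 24.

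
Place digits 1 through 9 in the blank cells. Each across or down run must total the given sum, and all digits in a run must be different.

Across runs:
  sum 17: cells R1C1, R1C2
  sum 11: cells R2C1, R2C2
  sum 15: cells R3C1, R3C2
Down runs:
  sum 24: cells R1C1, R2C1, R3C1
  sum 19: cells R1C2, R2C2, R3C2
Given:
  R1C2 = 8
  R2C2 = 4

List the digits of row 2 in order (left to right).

17 in 2 cells must be {8,9}; 24 in 3 cells must be {7,8,9}.
R1C1 = 17 − 8 = 9 completes the 17 across.
R2C1 = 11 − 4 = 7 completes the 11 across.
R3C1 = 24 − 16 = 8 completes the 24 down.
R3C2 = 15 − 8 = 7 completes the 15 across.

7 4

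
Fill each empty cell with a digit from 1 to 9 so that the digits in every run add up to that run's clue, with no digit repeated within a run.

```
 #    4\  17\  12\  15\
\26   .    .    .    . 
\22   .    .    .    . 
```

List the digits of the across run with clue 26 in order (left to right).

3, 9, 8, 6

4 in 2 cells must be {1,3}; 17 in 2 cells must be {8,9}.
Only 3 fits R1C1 under both its across sum 26 and down sum 4.
R2C1 = 4 − 3 = 1 completes the 4 down.
Nothing is forced directly, so branch on R1C2, whose candidates are 8 or 9. If R1C2 = 8: that forces R1C3 = 9, R1C4 = 6, R2C2 = 9, after which R2C3 would have to be in {4,5,7,8} for the 22 across but in {3} for the 12 down — contradiction. So R1C2 = 9.
R1C3 = 8: the only remaining digit allowed by both the 26 across and the 12 down.
R1C4 = 26 − 20 = 6 completes the 26 across.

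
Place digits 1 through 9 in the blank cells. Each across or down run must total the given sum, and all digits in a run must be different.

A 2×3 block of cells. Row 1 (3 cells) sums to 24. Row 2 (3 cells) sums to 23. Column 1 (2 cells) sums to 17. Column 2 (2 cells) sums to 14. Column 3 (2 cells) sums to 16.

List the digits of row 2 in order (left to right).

24 in 3 cells must be {7,8,9}; 23 in 3 cells must be {6,8,9}; 17 in 2 cells must be {8,9}.
The 23 across and the 16 down share only 9, so (2,3) = 9.
(1,3) = 16 − 9 = 7 completes the 16 down.
Given what's placed, (2,1) must be 8 to fit the 23 across and 17 down.
(2,2) = 23 − 17 = 6 completes the 23 across.
(1,1) = 17 − 8 = 9 completes the 17 down.
(1,2) = 24 − 16 = 8 completes the 24 across.

8, 6, 9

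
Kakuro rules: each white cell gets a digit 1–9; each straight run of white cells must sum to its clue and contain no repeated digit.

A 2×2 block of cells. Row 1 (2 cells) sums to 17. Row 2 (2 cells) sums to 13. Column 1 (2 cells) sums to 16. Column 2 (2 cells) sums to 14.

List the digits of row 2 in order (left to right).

7 6

17 in 2 cells must be {8,9}; 16 in 2 cells must be {7,9}.
The 17 across and the 16 down share only 9, so (1,1) = 9.
(1,2) = 17 − 9 = 8 completes the 17 across.
(2,1) = 16 − 9 = 7 completes the 16 down.
(2,2) = 13 − 7 = 6 completes the 13 across.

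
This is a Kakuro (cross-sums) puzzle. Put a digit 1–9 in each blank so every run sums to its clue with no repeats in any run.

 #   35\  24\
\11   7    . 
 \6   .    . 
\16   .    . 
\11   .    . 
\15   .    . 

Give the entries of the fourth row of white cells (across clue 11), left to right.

16 in 2 cells must be {7,9}; 35 in 5 cells must be {5,6,7,8,9}.
R1C2 = 11 − 7 = 4 completes the 11 across.
Given what's placed, R2C1 must be 5 to fit the 6 across and 35 down.
R2C2 = 6 − 5 = 1 completes the 6 across.
R3C1 = 9: the only remaining digit allowed by both the 16 across and the 35 down.
R3C2 = 16 − 9 = 7 completes the 16 across.
Given what's placed, R5C2 must be 9 to fit the 15 across and 24 down.
R4C2 = 24 − 21 = 3 completes the 24 down.
R5C1 = 15 − 9 = 6 completes the 15 across.
R4C1 = 11 − 3 = 8 completes the 11 across.

8, 3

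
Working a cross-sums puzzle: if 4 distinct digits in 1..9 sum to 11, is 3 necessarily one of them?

Yes

The only way to make 11 from 4 distinct digits is {1,2,3,5}, which contains 3.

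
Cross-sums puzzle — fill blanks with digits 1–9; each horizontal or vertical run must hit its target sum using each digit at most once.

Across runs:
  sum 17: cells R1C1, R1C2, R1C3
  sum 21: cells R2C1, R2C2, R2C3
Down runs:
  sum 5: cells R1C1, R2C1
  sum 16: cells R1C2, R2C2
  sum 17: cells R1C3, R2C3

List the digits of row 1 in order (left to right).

16 in 2 cells must be {7,9}; 17 in 2 cells must be {8,9}.
The 21 across and the 5 down share only 4, so R2C1 = 4.
Given what's placed, R2C2 must be 9 to fit the 21 across and 16 down.
R2C3 = 21 − 13 = 8 completes the 21 across.
R1C1 = 5 − 4 = 1 completes the 5 down.
R1C2 = 16 − 9 = 7 completes the 16 down.
R1C3 = 17 − 8 = 9 completes the 17 across.

1 7 9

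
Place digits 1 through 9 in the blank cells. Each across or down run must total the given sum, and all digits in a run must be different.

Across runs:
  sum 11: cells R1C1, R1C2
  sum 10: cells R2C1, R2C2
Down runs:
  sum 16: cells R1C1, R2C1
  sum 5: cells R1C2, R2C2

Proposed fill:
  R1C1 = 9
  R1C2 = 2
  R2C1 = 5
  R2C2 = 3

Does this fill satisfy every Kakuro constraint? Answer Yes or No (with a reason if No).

No — the across run R2C1–R2C2 sums to 8, not 10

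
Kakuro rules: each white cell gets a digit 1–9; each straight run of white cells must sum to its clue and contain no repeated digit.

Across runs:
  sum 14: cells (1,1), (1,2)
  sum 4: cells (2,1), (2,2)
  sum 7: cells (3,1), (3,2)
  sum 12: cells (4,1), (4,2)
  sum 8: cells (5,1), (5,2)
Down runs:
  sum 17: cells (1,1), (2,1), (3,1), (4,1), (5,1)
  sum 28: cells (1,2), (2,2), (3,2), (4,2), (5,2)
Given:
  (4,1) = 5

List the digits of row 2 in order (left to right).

1, 3

4 in 2 cells must be {1,3}.
Given what's placed, (1,1) must be 6 to fit the 14 across and 17 down.
(1,2) = 14 − 6 = 8 completes the 14 across.
(4,2) = 12 − 5 = 7 completes the 12 across.
Nothing is forced directly, so branch on (2,1), whose candidates are 1 or 3. If (2,1) = 3: that forces (2,2) = 1, (3,2) = 3, after which (5,2) would have to be in {1,2,3,5,6,7} for the 8 across but in {9} for the 28 down — contradiction. So (2,1) = 1.
(2,2) = 4 − 1 = 3 completes the 4 across.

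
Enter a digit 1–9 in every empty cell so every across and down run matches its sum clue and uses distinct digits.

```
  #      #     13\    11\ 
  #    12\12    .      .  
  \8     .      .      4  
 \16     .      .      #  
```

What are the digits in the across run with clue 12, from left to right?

5 7

16 in 2 cells must be {7,9}.
R1C3 = 11 − 4 = 7 completes the 11 down.
Given what's placed, R2C1 must be 3 to fit the 8 across and 12 down.
R2C2 = 8 − 7 = 1 completes the 8 across.
R3C1 = 12 − 3 = 9 completes the 12 down.
R3C2 = 16 − 9 = 7 completes the 16 across.
R1C2 = 12 − 7 = 5 completes the 12 across.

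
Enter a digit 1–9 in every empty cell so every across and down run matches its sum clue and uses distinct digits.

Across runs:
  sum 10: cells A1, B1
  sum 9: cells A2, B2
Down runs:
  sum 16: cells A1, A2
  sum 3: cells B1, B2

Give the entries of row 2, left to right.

7, 2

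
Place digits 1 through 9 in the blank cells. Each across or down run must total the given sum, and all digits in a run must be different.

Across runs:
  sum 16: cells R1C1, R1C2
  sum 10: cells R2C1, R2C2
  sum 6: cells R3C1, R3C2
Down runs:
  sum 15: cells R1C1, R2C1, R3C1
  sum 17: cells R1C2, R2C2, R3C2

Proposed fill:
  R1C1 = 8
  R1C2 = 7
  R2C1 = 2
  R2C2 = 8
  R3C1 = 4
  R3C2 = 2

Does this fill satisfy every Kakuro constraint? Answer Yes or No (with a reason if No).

No — the across run R1C1–R1C2 sums to 15, not 16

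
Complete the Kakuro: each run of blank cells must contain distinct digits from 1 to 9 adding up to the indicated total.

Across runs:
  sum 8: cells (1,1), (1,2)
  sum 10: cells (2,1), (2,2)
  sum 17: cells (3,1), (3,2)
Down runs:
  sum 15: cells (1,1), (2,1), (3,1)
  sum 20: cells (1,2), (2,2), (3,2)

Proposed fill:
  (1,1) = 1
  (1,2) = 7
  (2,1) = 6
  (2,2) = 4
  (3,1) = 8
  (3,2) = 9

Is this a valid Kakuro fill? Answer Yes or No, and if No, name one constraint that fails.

Yes

Across: 1+7=8; 6+4=10; 8+9=17. Down: 1+6+8=15; 7+4+9=20. No digit repeats within any run.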